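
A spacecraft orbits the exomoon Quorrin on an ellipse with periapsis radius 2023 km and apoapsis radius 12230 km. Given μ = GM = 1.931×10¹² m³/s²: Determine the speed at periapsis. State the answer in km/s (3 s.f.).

v ≈ 1.28 km/s

Semi-major axis a = (r_p + r_a)/2 = 7126.5 km = 7.126×10⁶ m.
Vis-viva: v² = μ(2/r − 1/a) = 1.931×10¹² × (9.886×10⁻⁷ − 1.403×10⁻⁷) = 1.638×10⁶ m²/s².
v = 1280 m/s = 1.280 km/s.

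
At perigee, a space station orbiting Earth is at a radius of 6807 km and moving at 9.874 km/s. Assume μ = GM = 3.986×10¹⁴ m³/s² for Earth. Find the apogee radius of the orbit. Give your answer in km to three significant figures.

r_p = 6.807×10⁶ m.
Specific energy ε = v²/2 − μ/r = -9.809×10⁶ J/kg, so a = −μ/(2ε) = 2.032×10⁷ m.
The apsides satisfy r_p + r_a = 2a, so the apogee radius is 2a − r_p = 3.383×10⁷ m = 33827 km.

apogee radius ≈ 33800 km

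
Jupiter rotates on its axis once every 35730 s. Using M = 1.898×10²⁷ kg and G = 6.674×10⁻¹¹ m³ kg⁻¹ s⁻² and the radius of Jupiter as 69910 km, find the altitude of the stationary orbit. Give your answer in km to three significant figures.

h_sync ≈ 90100 km

μ = GM = 6.674×10⁻¹¹ × 1.898×10²⁷ = 1.267×10¹⁷ m³/s².
A synchronous orbit has period T, so by Kepler's third law a = (μT²/4π²)^(1/3).
μT²/4π² = 1.267×10¹⁷ × (3.573×10⁴)² / 39.48 = 4.096×10²⁴ m³.
a = 1.600×10⁸ m = 1.6000×10⁵ km.
Altitude h = a − R = 1.6000×10⁵ − 69910 = 90094 km.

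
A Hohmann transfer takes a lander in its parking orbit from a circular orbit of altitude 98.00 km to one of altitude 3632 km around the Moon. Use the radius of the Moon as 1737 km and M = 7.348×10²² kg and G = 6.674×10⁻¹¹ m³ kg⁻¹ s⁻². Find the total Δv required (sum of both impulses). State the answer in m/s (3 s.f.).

Δv_total ≈ 635 m/s

μ = GM = 6.674×10⁻¹¹ × 7.348×10²² = 4.904×10¹² m³/s².
r₁ = 1737 + 98.00 = 1835.0 km = 1.8350×10⁶ m.
r₂ = 1737 + 3632 = 5369.0 km = 5.3690×10⁶ m.
Transfer ellipse a_t = (r₁ + r₂)/2 = 3.602×10⁶ m.
At r₁: circular v_c1 = √(μ/r₁) = 1635 m/s; transfer-perilune v_p = √[μ(2/r₁ − 1/a_t)] = 1996 m/s.
Δv₁ = v_p − v_c1 = 361.1 m/s.
At r₂: circular v_c2 = √(μ/r₂) = 955.7 m/s; transfer-apolune v_a = √[μ(2/r₂ − 1/a_t)] = 682.1 m/s.
Δv₂ = v_c2 − v_a = 273.6 m/s.
Total Δv = Δv₁ + Δv₂ = 634.7 m/s.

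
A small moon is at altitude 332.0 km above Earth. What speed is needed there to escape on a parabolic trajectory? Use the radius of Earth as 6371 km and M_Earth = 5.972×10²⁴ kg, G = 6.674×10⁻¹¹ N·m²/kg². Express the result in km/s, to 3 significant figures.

v_esc ≈ 10.9 km/s

μ = GM = 6.674×10⁻¹¹ × 5.972×10²⁴ = 3.986×10¹⁴ m³/s².
r = 6371 + 332.0 = 6703.0 km = 6.7030×10⁶ m.
Escape speed v_esc = √(2μ/r) = √(2 × 3.986×10¹⁴ / 6.703×10⁶) = √(1.189×10⁸) = 10910 m/s.
= 10.91 km/s.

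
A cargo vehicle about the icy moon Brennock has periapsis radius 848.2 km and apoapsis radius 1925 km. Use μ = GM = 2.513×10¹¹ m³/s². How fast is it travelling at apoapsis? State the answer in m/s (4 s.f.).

Semi-major axis a = (r_p + r_a)/2 = 1386.6 km = 1.387×10⁶ m.
Vis-viva: v² = μ(2/r − 1/a) = 2.513×10¹¹ × (1.039×10⁻⁶ − 7.212×10⁻⁷) = 7.986×10⁴ m²/s².
v = 282.6 m/s.

v ≈ 282.6 m/s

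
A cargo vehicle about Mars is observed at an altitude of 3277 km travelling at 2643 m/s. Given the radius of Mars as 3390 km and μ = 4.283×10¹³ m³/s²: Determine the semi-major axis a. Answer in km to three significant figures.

a ≈ 7310 km

r = 3390 + 3277 = 6667.0 km = 6.667×10⁶ m.
Specific orbital energy ε = v²/2 − μ/r = (2643)²/2 − 4.283×10¹³/6.667×10⁶ = -2.931×10⁶ J/kg.
Since ε = −μ/(2a), a = −μ/(2ε) = 7.305×10⁶ m = 7305.2 km.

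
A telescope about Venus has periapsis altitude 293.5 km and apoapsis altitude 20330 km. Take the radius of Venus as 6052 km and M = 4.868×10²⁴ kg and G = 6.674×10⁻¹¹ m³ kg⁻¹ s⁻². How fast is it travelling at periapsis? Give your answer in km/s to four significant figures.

μ = GM = 6.674×10⁻¹¹ × 4.868×10²⁴ = 3.249×10¹⁴ m³/s².
r_p = 6052 + 293.5 = 6345.5 km = 6.3455×10⁶ m.
r_a = 6052 + 20330 = 26382 km = 2.6382×10⁷ m.
Semi-major axis a = (r_p + r_a)/2 = 16364 km = 1.636×10⁷ m.
Vis-viva: v² = μ(2/r − 1/a) = 3.249×10¹⁴ × (3.152×10⁻⁷ − 6.111×10⁻⁸) = 8.255×10⁷ m²/s².
v = 9085 m/s = 9.085 km/s.

v ≈ 9.085 km/s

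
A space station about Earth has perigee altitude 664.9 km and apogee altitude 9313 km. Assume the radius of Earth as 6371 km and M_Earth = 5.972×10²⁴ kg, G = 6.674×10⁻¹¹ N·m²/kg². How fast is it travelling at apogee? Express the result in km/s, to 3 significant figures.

v ≈ 3.97 km/s

μ = GM = 6.674×10⁻¹¹ × 5.972×10²⁴ = 3.986×10¹⁴ m³/s².
r_p = 6371 + 664.9 = 7035.9 km = 7.0359×10⁶ m.
r_a = 6371 + 9313 = 15684 km = 1.5684×10⁷ m.
Semi-major axis a = (r_p + r_a)/2 = 11360 km = 1.136×10⁷ m.
Vis-viva: v² = μ(2/r − 1/a) = 3.986×10¹⁴ × (1.275×10⁻⁷ − 8.803×10⁻⁸) = 1.574×10⁷ m²/s².
v = 3967 m/s = 3.967 km/s.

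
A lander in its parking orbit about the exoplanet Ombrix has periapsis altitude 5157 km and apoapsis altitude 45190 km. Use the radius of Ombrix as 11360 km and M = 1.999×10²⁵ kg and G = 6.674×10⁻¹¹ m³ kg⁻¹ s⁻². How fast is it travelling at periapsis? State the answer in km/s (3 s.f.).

v ≈ 11.2 km/s

μ = GM = 6.674×10⁻¹¹ × 1.999×10²⁵ = 1.334×10¹⁵ m³/s².
r_p = 11360 + 5157 = 16517 km = 1.6517×10⁷ m.
r_a = 11360 + 45190 = 56550 km = 5.6550×10⁷ m.
Semi-major axis a = (r_p + r_a)/2 = 36534 km = 3.653×10⁷ m.
Vis-viva: v² = μ(2/r − 1/a) = 1.334×10¹⁵ × (1.211×10⁻⁷ − 2.737×10⁻⁸) = 1.250×10⁸ m²/s².
v = 11180 m/s = 11.18 km/s.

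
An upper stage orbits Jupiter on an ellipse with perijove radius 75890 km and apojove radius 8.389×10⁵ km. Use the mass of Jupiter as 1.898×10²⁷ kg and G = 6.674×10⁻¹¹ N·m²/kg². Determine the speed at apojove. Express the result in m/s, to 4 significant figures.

μ = GM = 6.674×10⁻¹¹ × 1.898×10²⁷ = 1.267×10¹⁷ m³/s².
Semi-major axis a = (r_p + r_a)/2 = 4.5740×10⁵ km = 4.574×10⁸ m.
Vis-viva: v² = μ(2/r − 1/a) = 1.267×10¹⁷ × (2.384×10⁻⁹ − 2.186×10⁻⁹) = 2.505×10⁷ m²/s².
v = 5005 m/s.

v ≈ 5005 m/s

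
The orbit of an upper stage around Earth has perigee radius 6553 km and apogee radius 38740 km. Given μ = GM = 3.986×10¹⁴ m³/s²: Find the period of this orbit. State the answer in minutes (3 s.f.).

T ≈ 565 minutes

Semi-major axis a = (r_p + r_a)/2 = (6553.0 + 38740)/2 = 22646 km = 2.265×10⁷ m.
By Kepler's third law T = 2π√(a³/μ) = 2π × 5.398×10³ = 3.392×10⁴ s.
= 565.3 minutes.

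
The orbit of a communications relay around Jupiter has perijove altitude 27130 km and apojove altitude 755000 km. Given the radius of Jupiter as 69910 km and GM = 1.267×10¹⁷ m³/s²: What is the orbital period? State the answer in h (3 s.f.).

r_p = 69910 + 27130 = 97040 km = 9.7040×10⁷ m.
r_a = 69910 + 755000 = 824910 km = 8.2491×10⁸ m.
Semi-major axis a = (r_p + r_a)/2 = (97040 + 8.2491×10⁵)/2 = 4.6098×10⁵ km = 4.610×10⁸ m.
By Kepler's third law T = 2π√(a³/μ) = 2π × 2.781×10⁴ = 1.747×10⁵ s.
= 48.53 h.

T ≈ 48.5 h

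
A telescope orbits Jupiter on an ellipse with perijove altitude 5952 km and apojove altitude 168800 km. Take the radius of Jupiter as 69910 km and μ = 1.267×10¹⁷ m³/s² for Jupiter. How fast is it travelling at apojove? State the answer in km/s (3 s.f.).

r_p = 69910 + 5952 = 75862 km = 7.5862×10⁷ m.
r_a = 69910 + 168800 = 238710 km = 2.3871×10⁸ m.
Semi-major axis a = (r_p + r_a)/2 = 1.5729×10⁵ km = 1.573×10⁸ m.
Vis-viva: v² = μ(2/r − 1/a) = 1.267×10¹⁷ × (8.378×10⁻⁹ − 6.358×10⁻⁹) = 2.560×10⁸ m²/s².
v = 16000 m/s = 16.00 km/s.

v ≈ 16.0 km/s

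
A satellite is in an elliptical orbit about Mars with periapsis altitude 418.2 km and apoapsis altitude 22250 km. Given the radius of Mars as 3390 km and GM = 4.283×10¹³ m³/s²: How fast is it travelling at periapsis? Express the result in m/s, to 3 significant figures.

v ≈ 4430 m/s

r_p = 3390 + 418.2 = 3808.2 km = 3.8082×10⁶ m.
r_a = 3390 + 22250 = 25640 km = 2.5640×10⁷ m.
Semi-major axis a = (r_p + r_a)/2 = 14724 km = 1.472×10⁷ m.
Vis-viva: v² = μ(2/r − 1/a) = 4.283×10¹³ × (5.252×10⁻⁷ − 6.792×10⁻⁸) = 1.958×10⁷ m²/s².
v = 4425 m/s.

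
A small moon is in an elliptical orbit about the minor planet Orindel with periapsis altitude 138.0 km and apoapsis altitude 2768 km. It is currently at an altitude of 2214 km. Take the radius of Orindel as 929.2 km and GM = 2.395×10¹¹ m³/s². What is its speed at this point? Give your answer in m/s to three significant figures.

v ≈ 228 m/s

r_p = 929.2 + 138.0 = 1067.2 km = 1.0672×10⁶ m.
r_a = 929.2 + 2768 = 3697.2 km = 3.6972×10⁶ m.
r = 929.2 + 2214 = 3143.2 km = 3.143×10⁶ m.
Semi-major axis a = (r_p + r_a)/2 = 2382.2 km = 2.382×10⁶ m.
Vis-viva: v² = μ(2/r − 1/a) = 2.395×10¹¹ × (6.363×10⁻⁷ − 4.198×10⁻⁷) = 5.186×10⁴ m²/s².
v = 227.7 m/s.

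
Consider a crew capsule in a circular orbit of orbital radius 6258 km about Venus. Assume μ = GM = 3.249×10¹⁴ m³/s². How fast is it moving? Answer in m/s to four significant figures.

r = 6258 km = 6.258×10⁶ m.
For a circular orbit v = √(μ/r) = √(3.249×10¹⁴ / 6.258×10⁶) = √(5.192×10⁷) = 7205 m/s.

v ≈ 7205 m/s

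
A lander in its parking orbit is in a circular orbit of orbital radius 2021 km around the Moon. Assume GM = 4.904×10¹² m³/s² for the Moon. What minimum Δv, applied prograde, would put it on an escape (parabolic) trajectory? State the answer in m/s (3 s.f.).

r = 2021 km = 2.021×10⁶ m.
Circular speed v_c = √(μ/r) = 1558 m/s.
Escape speed v_esc = √(2μ/r) = √2 × v_c = 2203 m/s.
Δv = v_esc − v_c = 645.2 m/s.

Δv ≈ 645 m/s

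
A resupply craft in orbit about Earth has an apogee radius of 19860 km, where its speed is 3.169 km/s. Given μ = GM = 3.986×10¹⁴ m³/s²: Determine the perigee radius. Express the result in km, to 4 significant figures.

r_a = 1.986×10⁷ m.
Specific energy ε = v²/2 − μ/r = -1.505×10⁷ J/kg, so a = −μ/(2ε) = 1.324×10⁷ m.
The apsides satisfy r_p + r_a = 2a, so the perigee radius is 2a − r_a = 6.626×10⁶ m = 6626.4 km.

perigee radius ≈ 6626 km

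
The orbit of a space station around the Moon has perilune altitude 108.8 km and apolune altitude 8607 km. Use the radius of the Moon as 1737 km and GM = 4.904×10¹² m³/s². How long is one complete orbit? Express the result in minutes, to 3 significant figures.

T ≈ 712 minutes

r_p = 1737 + 108.8 = 1845.8 km = 1.8458×10⁶ m.
r_a = 1737 + 8607 = 10344 km = 1.0344×10⁷ m.
Semi-major axis a = (r_p + r_a)/2 = (1845.8 + 10344)/2 = 6094.9 km = 6.095×10⁶ m.
By Kepler's third law T = 2π√(a³/μ) = 2π × 6.795×10³ = 4.269×10⁴ s.
= 711.5 minutes.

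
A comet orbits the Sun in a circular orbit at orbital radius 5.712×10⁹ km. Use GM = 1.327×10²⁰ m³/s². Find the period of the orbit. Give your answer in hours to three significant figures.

T ≈ 2070000 hours

r = 5.712×10⁹ km = 5.712×10¹² m.
Kepler's third law: T = 2π√(r³/μ) = 2π√((5.712×10¹²)³ / 1.327×10²⁰).
r³/μ = 1.404×10¹⁸ s², so T = 2π × 1.185×10⁹ = 7.446×10⁹ s.
Converting: 7.446×10⁹ s ÷ 3600 = 2.068×10⁶ hours.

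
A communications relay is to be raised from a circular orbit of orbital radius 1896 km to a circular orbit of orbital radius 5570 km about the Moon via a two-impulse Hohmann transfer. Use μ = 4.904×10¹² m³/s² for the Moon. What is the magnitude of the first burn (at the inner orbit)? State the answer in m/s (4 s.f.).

r₁ = 1896 km = 1.896×10⁶ m.
r₂ = 5570 km = 5.570×10⁶ m.
Transfer ellipse a_t = (r₁ + r₂)/2 = 3.733×10⁶ m.
At r₁: circular v_c1 = √(μ/r₁) = 1608 m/s; transfer-perilune v_p = √[μ(2/r₁ − 1/a_t)] = 1965 m/s.
Δv₁ = v_p − v_c1 = 356.3 m/s.

Δv ≈ 356.3 m/s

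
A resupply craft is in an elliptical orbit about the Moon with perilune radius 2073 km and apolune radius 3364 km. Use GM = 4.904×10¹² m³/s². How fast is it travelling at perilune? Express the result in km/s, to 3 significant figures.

Semi-major axis a = (r_p + r_a)/2 = 2718.5 km = 2.718×10⁶ m.
Vis-viva: v² = μ(2/r − 1/a) = 4.904×10¹² × (9.648×10⁻⁷ − 3.678×10⁻⁷) = 2.927×10⁶ m²/s².
v = 1711 m/s = 1.711 km/s.

v ≈ 1.71 km/s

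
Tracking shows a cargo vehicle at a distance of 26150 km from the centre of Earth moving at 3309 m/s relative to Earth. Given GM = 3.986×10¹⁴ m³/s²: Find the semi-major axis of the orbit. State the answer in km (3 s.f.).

r = 2.615×10⁷ m.
Specific orbital energy ε = v²/2 − μ/r = (3309)²/2 − 3.986×10¹⁴/2.615×10⁷ = -9.768×10⁶ J/kg.
Since ε = −μ/(2a), a = −μ/(2ε) = 2.040×10⁷ m = 20403 km.

a ≈ 20400 km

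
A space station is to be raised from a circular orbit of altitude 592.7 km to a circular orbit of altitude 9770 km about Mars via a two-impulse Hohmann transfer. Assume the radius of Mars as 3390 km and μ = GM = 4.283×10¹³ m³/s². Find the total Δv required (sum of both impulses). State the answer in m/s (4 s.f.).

Δv_total ≈ 1358 m/s

r₁ = 3390 + 592.7 = 3982.7 km = 3.9827×10⁶ m.
r₂ = 3390 + 9770 = 13160 km = 1.3160×10⁷ m.
Transfer ellipse a_t = (r₁ + r₂)/2 = 8.571×10⁶ m.
At r₁: circular v_c1 = √(μ/r₁) = 3279 m/s; transfer-periapsis v_p = √[μ(2/r₁ − 1/a_t)] = 4063 m/s.
Δv₁ = v_p − v_c1 = 784.1 m/s.
At r₂: circular v_c2 = √(μ/r₂) = 1804 m/s; transfer-apoapsis v_a = √[μ(2/r₂ − 1/a_t)] = 1230 m/s.
Δv₂ = v_c2 − v_a = 574.3 m/s.
Total Δv = Δv₁ + Δv₂ = 1358 m/s.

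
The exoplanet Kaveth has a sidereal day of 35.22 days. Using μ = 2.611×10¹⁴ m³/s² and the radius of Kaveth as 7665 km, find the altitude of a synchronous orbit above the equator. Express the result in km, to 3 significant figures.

h_sync ≈ 3.87×10⁵ km

T = 35.22 days = 3.043×10⁶ s.
A synchronous orbit has period T, so by Kepler's third law a = (μT²/4π²)^(1/3).
μT²/4π² = 2.611×10¹⁴ × (3.043×10⁶)² / 39.48 = 6.124×10²⁵ m³.
a = 3.942×10⁸ m = 3.9417×10⁵ km.
Altitude h = a − R = 3.9417×10⁵ − 7665 = 3.8651×10⁵ km.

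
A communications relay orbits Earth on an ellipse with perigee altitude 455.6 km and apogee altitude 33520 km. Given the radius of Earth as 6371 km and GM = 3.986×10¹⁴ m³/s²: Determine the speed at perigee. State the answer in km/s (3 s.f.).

v ≈ 9.99 km/s

r_p = 6371 + 455.6 = 6826.6 km = 6.8266×10⁶ m.
r_a = 6371 + 33520 = 39891 km = 3.9891×10⁷ m.
Semi-major axis a = (r_p + r_a)/2 = 23359 km = 2.336×10⁷ m.
Vis-viva: v² = μ(2/r − 1/a) = 3.986×10¹⁴ × (2.930×10⁻⁷ − 4.281×10⁻⁸) = 9.971×10⁷ m²/s².
v = 9986 m/s = 9.986 km/s.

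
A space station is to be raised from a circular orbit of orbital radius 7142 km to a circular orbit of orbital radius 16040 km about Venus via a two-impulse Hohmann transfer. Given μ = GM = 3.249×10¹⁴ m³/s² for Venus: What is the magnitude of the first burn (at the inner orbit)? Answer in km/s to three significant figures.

Δv ≈ 1.19 km/s

r₁ = 7142 km = 7.142×10⁶ m.
r₂ = 16040 km = 1.604×10⁷ m.
Transfer ellipse a_t = (r₁ + r₂)/2 = 1.159×10⁷ m.
At r₁: circular v_c1 = √(μ/r₁) = 6745 m/s; transfer-periapsis v_p = √[μ(2/r₁ − 1/a_t)] = 7934 m/s.
Δv₁ = v_p − v_c1 = 1190 m/s.
= 1.190 km/s.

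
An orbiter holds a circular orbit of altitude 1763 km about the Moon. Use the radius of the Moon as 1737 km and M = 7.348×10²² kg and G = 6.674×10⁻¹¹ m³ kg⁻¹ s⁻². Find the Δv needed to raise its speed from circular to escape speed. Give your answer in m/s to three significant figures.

Δv ≈ 490 m/s

μ = GM = 6.674×10⁻¹¹ × 7.348×10²² = 4.904×10¹² m³/s².
r = 1737 + 1763 = 3500.0 km = 3.5000×10⁶ m.
Circular speed v_c = √(μ/r) = 1184 m/s.
Escape speed v_esc = √(2μ/r) = √2 × v_c = 1674 m/s.
Δv = v_esc − v_c = 490.3 m/s.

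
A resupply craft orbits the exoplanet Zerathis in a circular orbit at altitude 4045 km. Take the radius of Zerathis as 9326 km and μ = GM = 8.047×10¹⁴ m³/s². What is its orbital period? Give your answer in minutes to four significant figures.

r = 9326 + 4045 = 13371 km = 1.3371×10⁷ m.
Kepler's third law: T = 2π√(r³/μ) = 2π√((1.337×10⁷)³ / 8.047×10¹⁴).
r³/μ = 2.971×10⁶ s², so T = 2π × 1.724×10³ = 1.083×10⁴ s.
Converting: 1.083×10⁴ s ÷ 60.00 = 180.5 minutes.

T ≈ 180.5 minutes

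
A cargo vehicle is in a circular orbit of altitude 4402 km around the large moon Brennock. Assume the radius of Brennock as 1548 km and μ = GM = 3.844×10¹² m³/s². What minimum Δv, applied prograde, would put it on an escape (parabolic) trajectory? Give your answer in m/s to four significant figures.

Δv ≈ 332.9 m/s

r = 1548 + 4402 = 5950.0 km = 5.9500×10⁶ m.
Circular speed v_c = √(μ/r) = 803.8 m/s.
Escape speed v_esc = √(2μ/r) = √2 × v_c = 1137 m/s.
Δv = v_esc − v_c = 332.9 m/s.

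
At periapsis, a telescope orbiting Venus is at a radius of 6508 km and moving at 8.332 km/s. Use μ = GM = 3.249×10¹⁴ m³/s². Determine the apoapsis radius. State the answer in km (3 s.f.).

r_p = 6.508×10⁶ m.
Specific energy ε = v²/2 − μ/r = -1.521×10⁷ J/kg, so a = −μ/(2ε) = 1.068×10⁷ m.
The apsides satisfy r_p + r_a = 2a, so the apoapsis radius is 2a − r_p = 1.485×10⁷ m = 14850 km.

apoapsis radius ≈ 14900 km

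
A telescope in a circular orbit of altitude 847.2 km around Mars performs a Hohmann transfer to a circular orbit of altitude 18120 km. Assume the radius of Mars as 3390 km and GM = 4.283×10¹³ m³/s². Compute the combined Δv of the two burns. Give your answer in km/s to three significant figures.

Δv_total ≈ 1.53 km/s

r₁ = 3390 + 847.2 = 4237.2 km = 4.2372×10⁶ m.
r₂ = 3390 + 18120 = 21510 km = 2.1510×10⁷ m.
Transfer ellipse a_t = (r₁ + r₂)/2 = 1.287×10⁷ m.
At r₁: circular v_c1 = √(μ/r₁) = 3179 m/s; transfer-periapsis v_p = √[μ(2/r₁ − 1/a_t)] = 4110 m/s.
Δv₁ = v_p − v_c1 = 930.3 m/s.
At r₂: circular v_c2 = √(μ/r₂) = 1411 m/s; transfer-apoapsis v_a = √[μ(2/r₂ − 1/a_t)] = 809.5 m/s.
Δv₂ = v_c2 − v_a = 601.5 m/s.
Total Δv = Δv₁ + Δv₂ = 1532 m/s = 1.532 km/s.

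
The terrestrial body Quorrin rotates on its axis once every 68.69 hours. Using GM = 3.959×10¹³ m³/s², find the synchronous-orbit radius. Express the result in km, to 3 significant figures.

T = 68.69 hours = 2.473×10⁵ s.
A synchronous orbit has period T, so by Kepler's third law a = (μT²/4π²)^(1/3).
μT²/4π² = 3.959×10¹³ × (2.473×10⁵)² / 39.48 = 6.132×10²² m³.
a = 3.943×10⁷ m = 39434 km.

r_sync ≈ 39400 km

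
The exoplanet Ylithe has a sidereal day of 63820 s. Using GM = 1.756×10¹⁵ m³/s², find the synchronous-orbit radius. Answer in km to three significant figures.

r_sync ≈ 56600 km

A synchronous orbit has period T, so by Kepler's third law a = (μT²/4π²)^(1/3).
μT²/4π² = 1.756×10¹⁵ × (6.382×10⁴)² / 39.48 = 1.812×10²³ m³.
a = 5.658×10⁷ m = 56584 km.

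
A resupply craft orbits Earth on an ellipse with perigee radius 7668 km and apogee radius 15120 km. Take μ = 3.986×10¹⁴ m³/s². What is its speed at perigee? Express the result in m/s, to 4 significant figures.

Semi-major axis a = (r_p + r_a)/2 = 11394 km = 1.139×10⁷ m.
Vis-viva: v² = μ(2/r − 1/a) = 3.986×10¹⁴ × (2.608×10⁻⁷ − 8.777×10⁻⁸) = 6.898×10⁷ m²/s².
v = 8305 m/s.

v ≈ 8305 m/s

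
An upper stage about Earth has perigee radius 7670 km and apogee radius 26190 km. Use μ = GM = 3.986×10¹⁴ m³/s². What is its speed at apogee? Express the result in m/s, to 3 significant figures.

Semi-major axis a = (r_p + r_a)/2 = 16930 km = 1.693×10⁷ m.
Vis-viva: v² = μ(2/r − 1/a) = 3.986×10¹⁴ × (7.637×10⁻⁸ − 5.907×10⁻⁸) = 6.895×10⁶ m²/s².
v = 2626 m/s.

v ≈ 2630 m/s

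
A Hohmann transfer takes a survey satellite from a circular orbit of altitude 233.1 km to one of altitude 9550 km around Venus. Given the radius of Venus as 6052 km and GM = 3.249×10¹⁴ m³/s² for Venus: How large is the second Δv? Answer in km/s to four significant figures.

r₁ = 6052 + 233.1 = 6285.1 km = 6.2851×10⁶ m.
r₂ = 6052 + 9550 = 15602 km = 1.5602×10⁷ m.
Transfer ellipse a_t = (r₁ + r₂)/2 = 1.094×10⁷ m.
At r₁: circular v_c1 = √(μ/r₁) = 7190 m/s; transfer-periapsis v_p = √[μ(2/r₁ − 1/a_t)] = 8585 m/s.
At r₂: circular v_c2 = √(μ/r₂) = 4563 m/s; transfer-apoapsis v_a = √[μ(2/r₂ − 1/a_t)] = 3458 m/s.
Δv₂ = v_c2 − v_a = 1105 m/s.
= 1.105 km/s.

Δv ≈ 1.105 km/s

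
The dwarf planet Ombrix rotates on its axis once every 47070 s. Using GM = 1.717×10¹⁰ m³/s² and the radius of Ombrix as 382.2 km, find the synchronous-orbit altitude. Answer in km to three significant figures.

A synchronous orbit has period T, so by Kepler's third law a = (μT²/4π²)^(1/3).
μT²/4π² = 1.717×10¹⁰ × (4.707×10⁴)² / 39.48 = 9.636×10¹⁷ m³.
a = 9.877×10⁵ m = 987.72 km.
Altitude h = a − R = 987.72 − 382.2 = 605.52 km.

h_sync ≈ 606 km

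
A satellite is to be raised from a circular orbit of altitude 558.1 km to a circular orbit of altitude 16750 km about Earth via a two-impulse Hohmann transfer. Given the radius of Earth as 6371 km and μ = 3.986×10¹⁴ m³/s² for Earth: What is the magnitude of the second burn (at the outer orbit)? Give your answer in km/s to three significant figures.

r₁ = 6371 + 558.1 = 6929.1 km = 6.9291×10⁶ m.
r₂ = 6371 + 16750 = 23121 km = 2.3121×10⁷ m.
Transfer ellipse a_t = (r₁ + r₂)/2 = 1.503×10⁷ m.
At r₁: circular v_c1 = √(μ/r₁) = 7585 m/s; transfer-perigee v_p = √[μ(2/r₁ − 1/a_t)] = 9409 m/s.
At r₂: circular v_c2 = √(μ/r₂) = 4152 m/s; transfer-apogee v_a = √[μ(2/r₂ − 1/a_t)] = 2820 m/s.
Δv₂ = v_c2 − v_a = 1332 m/s.
= 1.332 km/s.

Δv ≈ 1.33 km/s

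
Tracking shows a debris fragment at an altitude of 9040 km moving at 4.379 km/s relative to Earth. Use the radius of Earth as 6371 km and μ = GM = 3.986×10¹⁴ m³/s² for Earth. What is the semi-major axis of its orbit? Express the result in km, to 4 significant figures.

a ≈ 12240 km

r = 6371 + 9040 = 15411 km = 1.541×10⁷ m.
Vis-viva rearranged: 1/a = 2/r − v²/μ = 1.298×10⁻⁷ − 4.811×10⁻⁸ = 8.167×10⁻⁸ m⁻¹.
a = 1.224×10⁷ m = 12244 km.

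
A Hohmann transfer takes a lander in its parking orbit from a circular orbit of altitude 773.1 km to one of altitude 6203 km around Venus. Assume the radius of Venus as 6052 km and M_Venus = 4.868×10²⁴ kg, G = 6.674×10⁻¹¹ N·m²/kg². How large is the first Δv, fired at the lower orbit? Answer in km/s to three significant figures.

μ = GM = 6.674×10⁻¹¹ × 4.868×10²⁴ = 3.249×10¹⁴ m³/s².
r₁ = 6052 + 773.1 = 6825.1 km = 6.8251×10⁶ m.
r₂ = 6052 + 6203 = 12255 km = 1.2255×10⁷ m.
Transfer ellipse a_t = (r₁ + r₂)/2 = 9.540×10⁶ m.
At r₁: circular v_c1 = √(μ/r₁) = 6899 m/s; transfer-periapsis v_p = √[μ(2/r₁ − 1/a_t)] = 7820 m/s.
Δv₁ = v_p − v_c1 = 920.4 m/s.
= 0.9204 km/s.

Δv ≈ 0.92 km/s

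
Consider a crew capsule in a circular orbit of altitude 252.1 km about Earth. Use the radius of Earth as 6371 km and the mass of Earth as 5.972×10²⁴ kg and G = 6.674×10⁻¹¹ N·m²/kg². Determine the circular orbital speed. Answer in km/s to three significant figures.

μ = GM = 6.674×10⁻¹¹ × 5.972×10²⁴ = 3.986×10¹⁴ m³/s².
r = 6371 + 252.1 = 6623.1 km = 6.6231×10⁶ m.
For a circular orbit v = √(μ/r) = √(3.986×10¹⁴ / 6.623×10⁶) = √(6.018×10⁷) = 7758 m/s.
That is 7.758 km/s.

v ≈ 7.76 km/s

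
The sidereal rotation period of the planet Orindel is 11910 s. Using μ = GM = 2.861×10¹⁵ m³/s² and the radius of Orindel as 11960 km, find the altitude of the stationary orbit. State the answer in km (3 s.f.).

h_sync ≈ 9780 km

A synchronous orbit has period T, so by Kepler's third law a = (μT²/4π²)^(1/3).
μT²/4π² = 2.861×10¹⁵ × (1.191×10⁴)² / 39.48 = 1.028×10²² m³.
a = 2.174×10⁷ m = 21743 km.
Altitude h = a − R = 21743 − 11960 = 9783.4 km.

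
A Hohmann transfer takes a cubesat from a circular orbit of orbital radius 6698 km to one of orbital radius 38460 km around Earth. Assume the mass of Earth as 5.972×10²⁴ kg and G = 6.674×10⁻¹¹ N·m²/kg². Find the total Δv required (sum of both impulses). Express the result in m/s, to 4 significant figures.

μ = GM = 6.674×10⁻¹¹ × 5.972×10²⁴ = 3.986×10¹⁴ m³/s².
r₁ = 6698 km = 6.698×10⁶ m.
r₂ = 38460 km = 3.846×10⁷ m.
Transfer ellipse a_t = (r₁ + r₂)/2 = 2.258×10⁷ m.
At r₁: circular v_c1 = √(μ/r₁) = 7714 m/s; transfer-perigee v_p = √[μ(2/r₁ − 1/a_t)] = 10070 m/s.
Δv₁ = v_p − v_c1 = 2354 m/s.
At r₂: circular v_c2 = √(μ/r₂) = 3219 m/s; transfer-apogee v_a = √[μ(2/r₂ − 1/a_t)] = 1753 m/s.
Δv₂ = v_c2 − v_a = 1466 m/s.
Total Δv = Δv₁ + Δv₂ = 3820 m/s.

Δv_total ≈ 3820 m/s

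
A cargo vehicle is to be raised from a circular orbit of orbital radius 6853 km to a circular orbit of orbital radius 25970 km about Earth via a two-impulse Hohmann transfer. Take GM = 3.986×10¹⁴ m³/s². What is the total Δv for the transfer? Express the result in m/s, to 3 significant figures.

r₁ = 6853 km = 6.853×10⁶ m.
r₂ = 25970 km = 2.597×10⁷ m.
Transfer ellipse a_t = (r₁ + r₂)/2 = 1.641×10⁷ m.
At r₁: circular v_c1 = √(μ/r₁) = 7627 m/s; transfer-perigee v_p = √[μ(2/r₁ − 1/a_t)] = 9594 m/s.
Δv₁ = v_p − v_c1 = 1967 m/s.
At r₂: circular v_c2 = √(μ/r₂) = 3918 m/s; transfer-apogee v_a = √[μ(2/r₂ − 1/a_t)] = 2532 m/s.
Δv₂ = v_c2 − v_a = 1386 m/s.
Total Δv = Δv₁ + Δv₂ = 3353 m/s.

Δv_total ≈ 3350 m/s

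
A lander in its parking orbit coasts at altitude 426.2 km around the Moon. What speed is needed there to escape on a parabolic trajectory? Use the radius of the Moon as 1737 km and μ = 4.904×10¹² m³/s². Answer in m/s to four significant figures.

r = 1737 + 426.2 = 2163.2 km = 2.1632×10⁶ m.
Escape speed v_esc = √(2μ/r) = √(2 × 4.904×10¹² / 2.163×10⁶) = √(4.534×10⁶) = 2129 m/s.

v_esc ≈ 2129 m/s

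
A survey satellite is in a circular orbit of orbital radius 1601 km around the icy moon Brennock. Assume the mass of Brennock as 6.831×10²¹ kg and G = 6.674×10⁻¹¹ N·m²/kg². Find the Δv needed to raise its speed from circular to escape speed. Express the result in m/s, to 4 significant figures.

μ = GM = 6.674×10⁻¹¹ × 6.831×10²¹ = 4.559×10¹¹ m³/s².
r = 1601 km = 1.601×10⁶ m.
Circular speed v_c = √(μ/r) = 533.6 m/s.
Escape speed v_esc = √(2μ/r) = √2 × v_c = 754.7 m/s.
Δv = v_esc − v_c = 221.0 m/s.

Δv ≈ 221.0 m/s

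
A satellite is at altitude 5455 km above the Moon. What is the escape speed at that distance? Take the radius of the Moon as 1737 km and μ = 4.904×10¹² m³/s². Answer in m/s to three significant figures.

v_esc ≈ 1170 m/s

r = 1737 + 5455 = 7192.0 km = 7.1920×10⁶ m.
Escape speed v_esc = √(2μ/r) = √(2 × 4.904×10¹² / 7.192×10⁶) = √(1.364×10⁶) = 1168 m/s.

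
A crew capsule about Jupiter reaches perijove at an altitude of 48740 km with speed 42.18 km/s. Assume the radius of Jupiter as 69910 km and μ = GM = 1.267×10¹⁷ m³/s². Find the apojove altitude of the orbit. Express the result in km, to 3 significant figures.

apojove altitude ≈ 5.22×10⁵ km

r_p = 69910 + 48740 = 1.1865×10⁵ km = 1.186×10⁸ m.
Specific energy ε = v²/2 − μ/r = -1.783×10⁸ J/kg, so a = −μ/(2ε) = 3.554×10⁸ m.
The apsides satisfy r_p + r_a = 2a, so the apojove radius is 2a − r_p = 5.921×10⁸ m = 5.9207×10⁵ km.
Apojove altitude = 5.9207×10⁵ − 69910 = 5.2216×10⁵ km.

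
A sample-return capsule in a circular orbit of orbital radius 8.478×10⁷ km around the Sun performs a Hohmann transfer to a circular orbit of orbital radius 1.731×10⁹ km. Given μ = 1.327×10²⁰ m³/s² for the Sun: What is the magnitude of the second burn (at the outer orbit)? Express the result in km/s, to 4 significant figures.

r₁ = 8.478×10⁷ km = 8.478×10¹⁰ m.
r₂ = 1.731×10⁹ km = 1.731×10¹² m.
Transfer ellipse a_t = (r₁ + r₂)/2 = 9.079×10¹¹ m.
At r₁: circular v_c1 = √(μ/r₁) = 39560 m/s; transfer-perihelion v_p = √[μ(2/r₁ − 1/a_t)] = 54630 m/s.
At r₂: circular v_c2 = √(μ/r₂) = 8756 m/s; transfer-aphelion v_a = √[μ(2/r₂ − 1/a_t)] = 2676 m/s.
Δv₂ = v_c2 − v_a = 6080 m/s.
= 6.080 km/s.

Δv ≈ 6.080 km/s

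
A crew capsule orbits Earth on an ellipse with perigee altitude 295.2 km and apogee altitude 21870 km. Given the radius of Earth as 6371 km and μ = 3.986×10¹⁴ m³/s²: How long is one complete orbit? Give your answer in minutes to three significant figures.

r_p = 6371 + 295.2 = 6666.2 km = 6.6662×10⁶ m.
r_a = 6371 + 21870 = 28241 km = 2.8241×10⁷ m.
Semi-major axis a = (r_p + r_a)/2 = (6666.2 + 28241)/2 = 17454 km = 1.745×10⁷ m.
By Kepler's third law T = 2π√(a³/μ) = 2π × 3.652×10³ = 2.295×10⁴ s.
= 382.5 minutes.

T ≈ 382 minutes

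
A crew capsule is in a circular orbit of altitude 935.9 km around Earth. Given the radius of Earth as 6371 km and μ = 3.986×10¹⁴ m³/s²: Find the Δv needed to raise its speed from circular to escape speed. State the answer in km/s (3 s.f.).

r = 6371 + 935.9 = 7306.9 km = 7.3069×10⁶ m.
Circular speed v_c = √(μ/r) = 7386 m/s.
Escape speed v_esc = √(2μ/r) = √2 × v_c = 10450 m/s.
Δv = v_esc − v_c = 3059 m/s = 3.059 km/s.

Δv ≈ 3.06 km/s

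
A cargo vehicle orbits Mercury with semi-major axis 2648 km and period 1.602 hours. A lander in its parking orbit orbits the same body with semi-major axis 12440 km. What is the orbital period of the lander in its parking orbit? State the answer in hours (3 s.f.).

Kepler's third law: T² ∝ a³, so T₂ = T₁ (a₂/a₁)^(3/2).
a₂/a₁ = 4.698, (a₂/a₁)^(3/2) = 10.18.
T₂ = 1.602 × 10.18 = 16.31 hours.

T₂ ≈ 16.3 hours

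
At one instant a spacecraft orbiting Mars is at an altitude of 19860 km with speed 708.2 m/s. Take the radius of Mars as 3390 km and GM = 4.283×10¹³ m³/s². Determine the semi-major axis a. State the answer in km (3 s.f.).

r = 3390 + 19860 = 23250 km = 2.325×10⁷ m.
Vis-viva rearranged: 1/a = 2/r − v²/μ = 8.602×10⁻⁸ − 1.171×10⁻⁸ = 7.431×10⁻⁸ m⁻¹.
a = 1.346×10⁷ m = 13457 km.

a ≈ 13500 km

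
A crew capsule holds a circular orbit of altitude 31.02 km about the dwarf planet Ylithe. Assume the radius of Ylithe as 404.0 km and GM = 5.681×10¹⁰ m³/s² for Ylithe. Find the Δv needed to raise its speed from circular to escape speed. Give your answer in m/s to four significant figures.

Δv ≈ 149.7 m/s

r = 404.0 + 31.02 = 435.02 km = 4.3502×10⁵ m.
Circular speed v_c = √(μ/r) = 361.4 m/s.
Escape speed v_esc = √(2μ/r) = √2 × v_c = 511.1 m/s.
Δv = v_esc − v_c = 149.7 m/s.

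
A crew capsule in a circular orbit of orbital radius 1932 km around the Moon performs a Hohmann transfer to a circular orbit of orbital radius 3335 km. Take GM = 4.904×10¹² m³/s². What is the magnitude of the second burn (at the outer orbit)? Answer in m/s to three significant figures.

Δv ≈ 174 m/s

r₁ = 1932 km = 1.932×10⁶ m.
r₂ = 3335 km = 3.335×10⁶ m.
Transfer ellipse a_t = (r₁ + r₂)/2 = 2.634×10⁶ m.
At r₁: circular v_c1 = √(μ/r₁) = 1593 m/s; transfer-perilune v_p = √[μ(2/r₁ − 1/a_t)] = 1793 m/s.
At r₂: circular v_c2 = √(μ/r₂) = 1213 m/s; transfer-apolune v_a = √[μ(2/r₂ − 1/a_t)] = 1039 m/s.
Δv₂ = v_c2 − v_a = 174.0 m/s.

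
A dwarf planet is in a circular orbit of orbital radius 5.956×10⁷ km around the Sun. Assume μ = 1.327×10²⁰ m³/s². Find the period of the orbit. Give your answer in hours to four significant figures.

r = 5.956×10⁷ km = 5.956×10¹⁰ m.
Kepler's third law: T = 2π√(r³/μ) = 2π√((5.956×10¹⁰)³ / 1.327×10²⁰).
r³/μ = 1.592×10¹² s², so T = 2π × 1.262×10⁶ = 7.928×10⁶ s.
Converting: 7.928×10⁶ s ÷ 3600 = 2202 hours.

T ≈ 2202 hours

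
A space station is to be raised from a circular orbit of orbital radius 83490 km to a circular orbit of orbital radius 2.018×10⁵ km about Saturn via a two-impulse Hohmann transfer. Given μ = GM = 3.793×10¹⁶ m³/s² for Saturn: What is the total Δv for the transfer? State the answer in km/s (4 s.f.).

r₁ = 83490 km = 8.349×10⁷ m.
r₂ = 2.018×10⁵ km = 2.018×10⁸ m.
Transfer ellipse a_t = (r₁ + r₂)/2 = 1.426×10⁸ m.
At r₁: circular v_c1 = √(μ/r₁) = 21310 m/s; transfer-perikrone v_p = √[μ(2/r₁ − 1/a_t)] = 25350 m/s.
Δv₁ = v_p − v_c1 = 4037 m/s.
At r₂: circular v_c2 = √(μ/r₂) = 13710 m/s; transfer-apokrone v_a = √[μ(2/r₂ − 1/a_t)] = 10490 m/s.
Δv₂ = v_c2 − v_a = 3221 m/s.
Total Δv = Δv₁ + Δv₂ = 7258 m/s = 7.258 km/s.

Δv_total ≈ 7.258 km/s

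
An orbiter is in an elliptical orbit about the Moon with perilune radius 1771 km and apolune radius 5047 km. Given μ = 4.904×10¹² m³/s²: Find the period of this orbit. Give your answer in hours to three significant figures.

Semi-major axis a = (r_p + r_a)/2 = (1771.0 + 5047.0)/2 = 3409.0 km = 3.409×10⁶ m.
By Kepler's third law T = 2π√(a³/μ) = 2π × 2.842×10³ = 1.786×10⁴ s.
= 4.961 hours.

T ≈ 4.96 hours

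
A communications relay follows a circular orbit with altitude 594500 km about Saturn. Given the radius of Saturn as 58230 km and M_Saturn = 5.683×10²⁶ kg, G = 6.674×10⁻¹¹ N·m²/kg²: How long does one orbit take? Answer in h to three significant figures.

T ≈ 149 h

μ = GM = 6.674×10⁻¹¹ × 5.683×10²⁶ = 3.793×10¹⁶ m³/s².
r = 58230 + 594500 = 652730 km = 6.5273×10⁸ m.
Kepler's third law: T = 2π√(r³/μ) = 2π√((6.527×10⁸)³ / 3.793×10¹⁶).
r³/μ = 7.332×10⁹ s², so T = 2π × 8.563×10⁴ = 5.380×10⁵ s.
Converting: 5.380×10⁵ s ÷ 3600 = 149.4 h.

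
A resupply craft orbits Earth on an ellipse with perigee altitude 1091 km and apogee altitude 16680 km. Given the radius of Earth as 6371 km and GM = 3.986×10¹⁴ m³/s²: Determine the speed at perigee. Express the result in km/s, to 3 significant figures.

v ≈ 8.98 km/s

r_p = 6371 + 1091 = 7462.0 km = 7.4620×10⁶ m.
r_a = 6371 + 16680 = 23051 km = 2.3051×10⁷ m.
Semi-major axis a = (r_p + r_a)/2 = 15256 km = 1.526×10⁷ m.
Vis-viva: v² = μ(2/r − 1/a) = 3.986×10¹⁴ × (2.680×10⁻⁷ − 6.555×10⁻⁸) = 8.071×10⁷ m²/s².
v = 8984 m/s = 8.984 km/s.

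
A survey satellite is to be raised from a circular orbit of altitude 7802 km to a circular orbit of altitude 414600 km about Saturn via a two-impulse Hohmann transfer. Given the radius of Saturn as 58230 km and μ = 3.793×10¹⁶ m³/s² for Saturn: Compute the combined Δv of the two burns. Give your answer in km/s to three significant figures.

Δv_total ≈ 12.3 km/s

r₁ = 58230 + 7802 = 66032 km = 6.6032×10⁷ m.
r₂ = 58230 + 414600 = 472830 km = 4.7283×10⁸ m.
Transfer ellipse a_t = (r₁ + r₂)/2 = 2.694×10⁸ m.
At r₁: circular v_c1 = √(μ/r₁) = 23970 m/s; transfer-perikrone v_p = √[μ(2/r₁ − 1/a_t)] = 31750 m/s.
Δv₁ = v_p − v_c1 = 7783 m/s.
At r₂: circular v_c2 = √(μ/r₂) = 8957 m/s; transfer-apokrone v_a = √[μ(2/r₂ − 1/a_t)] = 4434 m/s.
Δv₂ = v_c2 − v_a = 4523 m/s.
Total Δv = Δv₁ + Δv₂ = 12310 m/s = 12.31 km/s.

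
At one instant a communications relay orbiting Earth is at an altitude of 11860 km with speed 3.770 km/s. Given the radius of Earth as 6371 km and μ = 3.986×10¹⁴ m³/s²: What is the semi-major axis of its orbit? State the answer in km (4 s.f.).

r = 6371 + 11860 = 18231 km = 1.823×10⁷ m.
Vis-viva rearranged: 1/a = 2/r − v²/μ = 1.097×10⁻⁷ − 3.566×10⁻⁸ = 7.405×10⁻⁸ m⁻¹.
a = 1.351×10⁷ m = 13505 km.

a ≈ 13510 km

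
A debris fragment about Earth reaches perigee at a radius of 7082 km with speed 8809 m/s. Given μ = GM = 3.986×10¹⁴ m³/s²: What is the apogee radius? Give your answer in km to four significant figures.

r_p = 7.082×10⁶ m.
Specific energy ε = v²/2 − μ/r = -1.748×10⁷ J/kg, so a = −μ/(2ε) = 1.140×10⁷ m.
The apsides satisfy r_p + r_a = 2a, so the apogee radius is 2a − r_p = 1.572×10⁷ m = 15716 km.

apogee radius ≈ 15720 km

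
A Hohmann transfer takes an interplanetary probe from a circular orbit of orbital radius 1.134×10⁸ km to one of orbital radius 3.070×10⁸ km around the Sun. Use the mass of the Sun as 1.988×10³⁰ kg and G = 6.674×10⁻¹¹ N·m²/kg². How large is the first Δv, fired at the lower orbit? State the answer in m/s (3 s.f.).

Δv ≈ 7130 m/s

μ = GM = 6.674×10⁻¹¹ × 1.988×10³⁰ = 1.327×10²⁰ m³/s².
r₁ = 1.134×10⁸ km = 1.134×10¹¹ m.
r₂ = 3.070×10⁸ km = 3.070×10¹¹ m.
Transfer ellipse a_t = (r₁ + r₂)/2 = 2.102×10¹¹ m.
At r₁: circular v_c1 = √(μ/r₁) = 34210 m/s; transfer-perihelion v_p = √[μ(2/r₁ − 1/a_t)] = 41340 m/s.
Δv₁ = v_p − v_c1 = 7132 m/s.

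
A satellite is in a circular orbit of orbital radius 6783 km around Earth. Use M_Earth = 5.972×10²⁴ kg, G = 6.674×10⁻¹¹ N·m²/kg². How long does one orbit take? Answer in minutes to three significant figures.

T ≈ 92.7 minutes

μ = GM = 6.674×10⁻¹¹ × 5.972×10²⁴ = 3.986×10¹⁴ m³/s².
r = 6783 km = 6.783×10⁶ m.
Kepler's third law: T = 2π√(r³/μ) = 2π√((6.783×10⁶)³ / 3.986×10¹⁴).
r³/μ = 7.830×10⁵ s², so T = 2π × 8.849×10² = 5.560×10³ s.
Converting: 5.560×10³ s ÷ 60.00 = 92.66 minutes.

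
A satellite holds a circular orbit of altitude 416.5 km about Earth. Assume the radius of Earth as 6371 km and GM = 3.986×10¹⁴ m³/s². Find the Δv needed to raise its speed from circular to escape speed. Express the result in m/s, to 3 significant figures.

r = 6371 + 416.5 = 6787.5 km = 6.7875×10⁶ m.
Circular speed v_c = √(μ/r) = 7663 m/s.
Escape speed v_esc = √(2μ/r) = √2 × v_c = 10840 m/s.
Δv = v_esc − v_c = 3174 m/s.

Δv ≈ 3170 m/s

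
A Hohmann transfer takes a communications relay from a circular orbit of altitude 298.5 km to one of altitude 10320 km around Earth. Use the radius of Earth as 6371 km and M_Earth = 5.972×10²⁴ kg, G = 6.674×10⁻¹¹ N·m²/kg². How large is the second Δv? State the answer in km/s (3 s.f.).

Δv ≈ 1.19 km/s

μ = GM = 6.674×10⁻¹¹ × 5.972×10²⁴ = 3.986×10¹⁴ m³/s².
r₁ = 6371 + 298.5 = 6669.5 km = 6.6695×10⁶ m.
r₂ = 6371 + 10320 = 16691 km = 1.6691×10⁷ m.
Transfer ellipse a_t = (r₁ + r₂)/2 = 1.168×10⁷ m.
At r₁: circular v_c1 = √(μ/r₁) = 7730 m/s; transfer-perigee v_p = √[μ(2/r₁ − 1/a_t)] = 9241 m/s.
At r₂: circular v_c2 = √(μ/r₂) = 4887 m/s; transfer-apogee v_a = √[μ(2/r₂ − 1/a_t)] = 3693 m/s.
Δv₂ = v_c2 − v_a = 1194 m/s.
= 1.194 km/s.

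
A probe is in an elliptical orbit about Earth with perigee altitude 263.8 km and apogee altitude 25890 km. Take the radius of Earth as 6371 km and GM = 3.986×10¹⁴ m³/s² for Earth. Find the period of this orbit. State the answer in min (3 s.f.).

r_p = 6371 + 263.8 = 6634.8 km = 6.6348×10⁶ m.
r_a = 6371 + 25890 = 32261 km = 3.2261×10⁷ m.
Semi-major axis a = (r_p + r_a)/2 = (6634.8 + 32261)/2 = 19448 km = 1.945×10⁷ m.
By Kepler's third law T = 2π√(a³/μ) = 2π × 4.296×10³ = 2.699×10⁴ s.
= 449.9 min.

T ≈ 450 min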